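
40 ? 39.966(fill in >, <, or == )>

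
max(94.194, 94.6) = 94.6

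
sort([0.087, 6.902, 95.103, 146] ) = [0.087, 6.902, 95.103, 146]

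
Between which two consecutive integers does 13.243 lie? 13 and 14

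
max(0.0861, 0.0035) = 0.0861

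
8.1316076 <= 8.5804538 True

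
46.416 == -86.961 False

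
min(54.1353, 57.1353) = 54.1353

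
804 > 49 True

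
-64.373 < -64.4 False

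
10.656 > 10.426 True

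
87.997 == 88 False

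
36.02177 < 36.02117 False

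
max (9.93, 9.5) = 9.93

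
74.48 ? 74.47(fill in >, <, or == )>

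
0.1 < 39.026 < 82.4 True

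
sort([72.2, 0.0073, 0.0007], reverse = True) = [72.2, 0.0073, 0.0007]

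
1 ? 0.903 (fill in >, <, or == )>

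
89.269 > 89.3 False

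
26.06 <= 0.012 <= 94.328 False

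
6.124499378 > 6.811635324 False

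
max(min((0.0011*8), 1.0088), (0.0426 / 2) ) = 0.0213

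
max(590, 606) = 606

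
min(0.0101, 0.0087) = 0.0087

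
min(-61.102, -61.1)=-61.102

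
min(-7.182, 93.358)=-7.182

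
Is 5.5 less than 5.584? Yes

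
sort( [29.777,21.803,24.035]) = [21.803,24.035,29.777]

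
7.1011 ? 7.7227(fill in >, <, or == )<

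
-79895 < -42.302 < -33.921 True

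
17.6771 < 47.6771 True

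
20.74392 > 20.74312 True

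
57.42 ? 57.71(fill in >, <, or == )<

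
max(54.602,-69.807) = 54.602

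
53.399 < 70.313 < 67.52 False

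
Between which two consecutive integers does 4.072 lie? 4 and 5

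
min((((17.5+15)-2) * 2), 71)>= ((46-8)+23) True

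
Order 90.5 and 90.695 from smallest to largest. 90.5, 90.695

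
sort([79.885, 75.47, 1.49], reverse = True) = [79.885, 75.47, 1.49]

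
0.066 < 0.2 True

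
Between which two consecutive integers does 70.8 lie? 70 and 71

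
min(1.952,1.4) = 1.4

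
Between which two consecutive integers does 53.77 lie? 53 and 54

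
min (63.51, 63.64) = 63.51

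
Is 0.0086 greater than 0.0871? No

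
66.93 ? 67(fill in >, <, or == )<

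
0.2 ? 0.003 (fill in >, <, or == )>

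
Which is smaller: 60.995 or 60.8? 60.8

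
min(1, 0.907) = 0.907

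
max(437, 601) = 601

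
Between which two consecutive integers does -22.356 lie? -23 and -22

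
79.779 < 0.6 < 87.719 False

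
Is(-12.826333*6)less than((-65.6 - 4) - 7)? Yes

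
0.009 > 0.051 False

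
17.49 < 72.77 True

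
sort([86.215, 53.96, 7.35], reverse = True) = [86.215, 53.96, 7.35]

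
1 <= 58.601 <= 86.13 True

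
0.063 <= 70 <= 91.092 True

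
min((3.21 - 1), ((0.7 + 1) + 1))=2.21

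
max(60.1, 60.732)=60.732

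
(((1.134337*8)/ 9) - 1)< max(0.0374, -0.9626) True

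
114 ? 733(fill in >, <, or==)<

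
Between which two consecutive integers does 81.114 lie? 81 and 82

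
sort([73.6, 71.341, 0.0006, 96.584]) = [0.0006, 71.341, 73.6, 96.584]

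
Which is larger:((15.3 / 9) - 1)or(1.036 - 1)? ((15.3 / 9) - 1)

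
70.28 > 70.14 True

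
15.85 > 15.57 True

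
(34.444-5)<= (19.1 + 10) False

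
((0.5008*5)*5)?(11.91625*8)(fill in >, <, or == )<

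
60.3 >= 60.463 False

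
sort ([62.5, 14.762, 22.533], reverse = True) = [62.5, 22.533, 14.762]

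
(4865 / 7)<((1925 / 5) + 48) False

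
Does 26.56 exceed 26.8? No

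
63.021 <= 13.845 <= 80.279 False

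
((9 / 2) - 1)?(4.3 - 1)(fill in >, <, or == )>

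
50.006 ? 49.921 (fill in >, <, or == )>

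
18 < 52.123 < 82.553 True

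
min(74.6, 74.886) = 74.6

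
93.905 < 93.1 False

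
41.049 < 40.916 False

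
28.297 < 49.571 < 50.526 True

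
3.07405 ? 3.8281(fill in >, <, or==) <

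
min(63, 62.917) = 62.917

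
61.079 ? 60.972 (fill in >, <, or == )>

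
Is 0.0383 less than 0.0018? No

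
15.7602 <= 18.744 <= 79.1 True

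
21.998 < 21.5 False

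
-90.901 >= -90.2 False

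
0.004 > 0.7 False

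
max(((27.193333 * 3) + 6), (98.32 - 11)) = 87.579999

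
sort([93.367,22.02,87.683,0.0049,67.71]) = [0.0049,22.02,67.71,87.683,93.367]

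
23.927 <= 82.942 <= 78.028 False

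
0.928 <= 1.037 True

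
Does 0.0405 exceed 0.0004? Yes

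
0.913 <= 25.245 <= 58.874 True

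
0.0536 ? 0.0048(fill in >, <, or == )>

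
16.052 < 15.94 False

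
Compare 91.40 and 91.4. They are equal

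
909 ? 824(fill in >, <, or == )>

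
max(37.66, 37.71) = 37.71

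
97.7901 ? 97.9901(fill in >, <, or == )<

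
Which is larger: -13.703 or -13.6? -13.6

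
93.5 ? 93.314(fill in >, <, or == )>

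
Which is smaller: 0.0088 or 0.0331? 0.0088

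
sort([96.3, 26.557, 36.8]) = [26.557, 36.8, 96.3]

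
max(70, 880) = 880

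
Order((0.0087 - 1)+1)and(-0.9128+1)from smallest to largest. ((0.0087 - 1)+1), (-0.9128+1)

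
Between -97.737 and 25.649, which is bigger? 25.649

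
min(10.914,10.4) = 10.4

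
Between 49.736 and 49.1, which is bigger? 49.736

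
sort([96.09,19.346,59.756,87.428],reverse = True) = [96.09,87.428,59.756,19.346]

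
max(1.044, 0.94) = 1.044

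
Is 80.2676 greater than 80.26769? No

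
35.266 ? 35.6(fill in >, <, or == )<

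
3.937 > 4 False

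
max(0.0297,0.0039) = 0.0297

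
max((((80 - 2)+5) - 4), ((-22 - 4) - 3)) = 79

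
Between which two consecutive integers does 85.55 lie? 85 and 86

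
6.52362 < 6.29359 False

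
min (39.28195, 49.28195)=39.28195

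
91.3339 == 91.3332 False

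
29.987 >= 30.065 False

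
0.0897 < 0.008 False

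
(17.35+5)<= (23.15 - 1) False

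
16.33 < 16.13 False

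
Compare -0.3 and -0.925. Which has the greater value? -0.3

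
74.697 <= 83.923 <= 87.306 True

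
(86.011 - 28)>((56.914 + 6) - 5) True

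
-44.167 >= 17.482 False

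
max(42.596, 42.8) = 42.8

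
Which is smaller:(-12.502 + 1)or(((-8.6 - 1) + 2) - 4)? (((-8.6 - 1) + 2) - 4)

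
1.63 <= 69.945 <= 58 False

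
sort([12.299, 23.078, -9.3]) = [-9.3, 12.299, 23.078]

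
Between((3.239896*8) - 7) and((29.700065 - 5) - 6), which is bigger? ((3.239896*8) - 7)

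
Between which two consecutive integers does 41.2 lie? 41 and 42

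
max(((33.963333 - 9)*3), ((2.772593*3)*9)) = 74.889999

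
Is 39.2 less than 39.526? Yes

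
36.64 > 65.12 False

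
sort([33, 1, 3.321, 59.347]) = [1, 3.321, 33, 59.347]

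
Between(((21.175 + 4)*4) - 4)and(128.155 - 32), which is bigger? (((21.175 + 4)*4) - 4)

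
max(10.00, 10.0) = 10.0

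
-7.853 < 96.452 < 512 True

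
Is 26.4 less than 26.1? No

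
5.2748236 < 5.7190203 True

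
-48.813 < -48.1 True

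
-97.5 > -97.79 True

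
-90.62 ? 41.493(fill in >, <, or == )<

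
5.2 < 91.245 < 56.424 False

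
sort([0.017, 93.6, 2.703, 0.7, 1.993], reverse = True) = [93.6, 2.703, 1.993, 0.7, 0.017]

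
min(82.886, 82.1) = 82.1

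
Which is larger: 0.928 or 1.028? 1.028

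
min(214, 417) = 214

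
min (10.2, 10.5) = 10.2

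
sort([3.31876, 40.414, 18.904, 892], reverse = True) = [892, 40.414, 18.904, 3.31876]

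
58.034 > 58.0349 False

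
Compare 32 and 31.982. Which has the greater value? 32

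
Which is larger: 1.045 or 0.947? 1.045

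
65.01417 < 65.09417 True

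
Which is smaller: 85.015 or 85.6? 85.015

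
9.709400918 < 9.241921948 False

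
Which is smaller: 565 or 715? 565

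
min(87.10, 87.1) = 87.10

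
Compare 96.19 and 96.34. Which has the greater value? 96.34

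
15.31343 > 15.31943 False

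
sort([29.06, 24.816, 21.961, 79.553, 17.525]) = [17.525, 21.961, 24.816, 29.06, 79.553]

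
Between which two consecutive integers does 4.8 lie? 4 and 5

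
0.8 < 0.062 False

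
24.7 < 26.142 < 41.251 True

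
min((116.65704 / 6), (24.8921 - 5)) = 19.44284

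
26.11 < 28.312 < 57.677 True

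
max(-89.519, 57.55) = 57.55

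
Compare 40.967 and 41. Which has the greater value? 41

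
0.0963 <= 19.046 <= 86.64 True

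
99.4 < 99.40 False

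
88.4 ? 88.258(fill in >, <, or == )>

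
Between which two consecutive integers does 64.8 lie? 64 and 65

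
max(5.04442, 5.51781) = 5.51781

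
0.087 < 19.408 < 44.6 True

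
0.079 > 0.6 False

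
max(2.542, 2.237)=2.542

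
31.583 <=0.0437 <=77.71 False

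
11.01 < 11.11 True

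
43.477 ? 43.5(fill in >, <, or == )<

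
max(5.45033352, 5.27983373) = 5.45033352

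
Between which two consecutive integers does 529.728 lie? 529 and 530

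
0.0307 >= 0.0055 True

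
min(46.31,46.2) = 46.2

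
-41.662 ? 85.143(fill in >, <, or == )<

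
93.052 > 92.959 True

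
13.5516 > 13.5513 True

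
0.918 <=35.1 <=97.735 True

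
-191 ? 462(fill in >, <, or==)<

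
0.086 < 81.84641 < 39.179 False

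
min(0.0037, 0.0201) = 0.0037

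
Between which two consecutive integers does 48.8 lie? 48 and 49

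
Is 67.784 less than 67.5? No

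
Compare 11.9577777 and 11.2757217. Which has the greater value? 11.9577777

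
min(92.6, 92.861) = 92.6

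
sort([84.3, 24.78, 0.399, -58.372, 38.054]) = [-58.372, 0.399, 24.78, 38.054, 84.3]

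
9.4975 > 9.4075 True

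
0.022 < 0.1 True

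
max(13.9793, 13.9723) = 13.9793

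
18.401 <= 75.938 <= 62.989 False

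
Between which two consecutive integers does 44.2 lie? 44 and 45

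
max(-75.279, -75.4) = -75.279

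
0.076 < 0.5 True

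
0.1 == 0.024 False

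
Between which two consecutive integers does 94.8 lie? 94 and 95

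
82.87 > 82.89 False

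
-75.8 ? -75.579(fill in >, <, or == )<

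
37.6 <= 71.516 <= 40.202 False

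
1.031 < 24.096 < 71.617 True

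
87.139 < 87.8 True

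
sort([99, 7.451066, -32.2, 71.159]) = [-32.2, 7.451066, 71.159, 99]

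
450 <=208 False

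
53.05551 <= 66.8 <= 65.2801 False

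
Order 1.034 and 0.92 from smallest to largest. 0.92, 1.034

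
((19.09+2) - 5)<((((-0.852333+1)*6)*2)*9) False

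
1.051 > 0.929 True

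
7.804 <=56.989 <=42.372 False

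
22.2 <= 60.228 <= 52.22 False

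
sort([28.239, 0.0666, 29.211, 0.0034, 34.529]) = [0.0034, 0.0666, 28.239, 29.211, 34.529]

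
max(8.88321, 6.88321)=8.88321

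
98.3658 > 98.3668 False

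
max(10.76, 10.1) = 10.76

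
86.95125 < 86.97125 True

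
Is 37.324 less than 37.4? Yes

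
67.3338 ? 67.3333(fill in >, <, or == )>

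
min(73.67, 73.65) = 73.65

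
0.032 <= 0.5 True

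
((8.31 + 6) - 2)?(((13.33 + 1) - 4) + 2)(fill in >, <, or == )<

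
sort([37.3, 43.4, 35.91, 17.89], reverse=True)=[43.4, 37.3, 35.91, 17.89]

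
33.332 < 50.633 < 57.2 True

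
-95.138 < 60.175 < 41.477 False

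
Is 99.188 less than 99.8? Yes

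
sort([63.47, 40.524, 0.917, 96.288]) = [0.917, 40.524, 63.47, 96.288]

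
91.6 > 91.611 False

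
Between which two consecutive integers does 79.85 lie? 79 and 80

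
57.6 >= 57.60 True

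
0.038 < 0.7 True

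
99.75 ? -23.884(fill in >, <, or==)>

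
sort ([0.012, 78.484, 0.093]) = [0.012, 0.093, 78.484]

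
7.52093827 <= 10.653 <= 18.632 True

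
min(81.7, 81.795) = 81.7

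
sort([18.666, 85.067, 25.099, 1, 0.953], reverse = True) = [85.067, 25.099, 18.666, 1, 0.953]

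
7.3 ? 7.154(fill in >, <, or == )>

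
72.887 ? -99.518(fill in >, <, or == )>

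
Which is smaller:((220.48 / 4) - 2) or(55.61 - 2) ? ((220.48 / 4) - 2)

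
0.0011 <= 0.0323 True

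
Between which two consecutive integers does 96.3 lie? 96 and 97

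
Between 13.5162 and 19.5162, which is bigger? 19.5162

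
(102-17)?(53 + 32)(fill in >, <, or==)==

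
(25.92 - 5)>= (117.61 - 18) False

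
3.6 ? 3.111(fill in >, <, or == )>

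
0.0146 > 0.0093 True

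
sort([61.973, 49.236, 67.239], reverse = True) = [67.239, 61.973, 49.236]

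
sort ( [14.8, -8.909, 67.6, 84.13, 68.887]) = [-8.909, 14.8, 67.6, 68.887, 84.13]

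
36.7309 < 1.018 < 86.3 False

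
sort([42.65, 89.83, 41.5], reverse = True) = [89.83, 42.65, 41.5]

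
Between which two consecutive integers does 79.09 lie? 79 and 80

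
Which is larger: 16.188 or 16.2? 16.2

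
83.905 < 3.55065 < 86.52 False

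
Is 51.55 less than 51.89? Yes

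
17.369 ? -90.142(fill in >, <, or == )>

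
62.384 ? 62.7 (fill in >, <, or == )<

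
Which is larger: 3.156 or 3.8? 3.8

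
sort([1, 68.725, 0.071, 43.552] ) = [0.071, 1, 43.552, 68.725]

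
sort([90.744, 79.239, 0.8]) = [0.8, 79.239, 90.744]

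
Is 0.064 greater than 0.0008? Yes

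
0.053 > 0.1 False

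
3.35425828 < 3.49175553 True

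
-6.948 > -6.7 False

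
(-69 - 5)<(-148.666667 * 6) False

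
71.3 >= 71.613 False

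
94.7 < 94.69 False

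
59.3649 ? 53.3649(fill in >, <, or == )>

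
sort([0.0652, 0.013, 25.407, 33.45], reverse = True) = [33.45, 25.407, 0.0652, 0.013]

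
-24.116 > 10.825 False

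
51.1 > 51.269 False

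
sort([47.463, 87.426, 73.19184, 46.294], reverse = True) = [87.426, 73.19184, 47.463, 46.294]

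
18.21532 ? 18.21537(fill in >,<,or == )<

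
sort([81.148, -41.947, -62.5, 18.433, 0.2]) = [-62.5, -41.947, 0.2, 18.433, 81.148]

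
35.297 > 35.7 False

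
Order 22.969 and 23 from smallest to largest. 22.969, 23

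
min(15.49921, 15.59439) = 15.49921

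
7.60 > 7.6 False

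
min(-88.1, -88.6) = -88.6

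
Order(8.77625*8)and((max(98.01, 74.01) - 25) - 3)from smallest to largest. ((max(98.01, 74.01) - 25) - 3), (8.77625*8)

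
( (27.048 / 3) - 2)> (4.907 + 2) True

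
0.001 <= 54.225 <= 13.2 False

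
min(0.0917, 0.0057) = 0.0057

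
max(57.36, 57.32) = 57.36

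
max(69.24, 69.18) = 69.24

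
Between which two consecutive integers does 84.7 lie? 84 and 85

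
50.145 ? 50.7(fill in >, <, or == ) <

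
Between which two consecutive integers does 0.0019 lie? 0 and 1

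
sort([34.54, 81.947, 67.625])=[34.54, 67.625, 81.947]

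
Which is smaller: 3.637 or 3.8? 3.637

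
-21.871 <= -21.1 True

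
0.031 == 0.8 False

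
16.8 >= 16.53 True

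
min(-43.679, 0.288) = -43.679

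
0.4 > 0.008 True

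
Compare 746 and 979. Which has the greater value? 979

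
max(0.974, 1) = 1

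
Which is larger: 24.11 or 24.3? 24.3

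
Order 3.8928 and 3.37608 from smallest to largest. 3.37608, 3.8928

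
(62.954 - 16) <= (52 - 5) True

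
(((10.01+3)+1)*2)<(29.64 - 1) True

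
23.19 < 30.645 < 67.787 True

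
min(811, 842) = 811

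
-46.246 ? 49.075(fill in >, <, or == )<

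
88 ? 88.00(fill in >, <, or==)==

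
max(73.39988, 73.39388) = 73.39988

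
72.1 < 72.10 False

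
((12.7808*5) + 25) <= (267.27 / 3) True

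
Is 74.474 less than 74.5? Yes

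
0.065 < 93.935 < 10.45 False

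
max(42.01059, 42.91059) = 42.91059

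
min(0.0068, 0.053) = 0.0068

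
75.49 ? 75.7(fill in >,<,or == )<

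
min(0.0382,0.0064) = 0.0064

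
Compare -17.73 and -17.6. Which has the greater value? -17.6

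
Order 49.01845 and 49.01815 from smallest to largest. 49.01815, 49.01845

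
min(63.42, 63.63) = 63.42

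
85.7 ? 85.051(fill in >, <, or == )>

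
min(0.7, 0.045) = 0.045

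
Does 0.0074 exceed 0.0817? No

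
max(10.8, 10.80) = 10.80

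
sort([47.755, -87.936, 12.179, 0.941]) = [-87.936, 0.941, 12.179, 47.755]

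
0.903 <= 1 True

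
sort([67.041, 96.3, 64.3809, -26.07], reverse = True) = [96.3, 67.041, 64.3809, -26.07]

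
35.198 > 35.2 False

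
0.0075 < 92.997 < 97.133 True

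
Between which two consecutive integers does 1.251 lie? 1 and 2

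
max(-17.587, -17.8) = -17.587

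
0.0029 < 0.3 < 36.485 True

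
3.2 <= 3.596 True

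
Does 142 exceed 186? No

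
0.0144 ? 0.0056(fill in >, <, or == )>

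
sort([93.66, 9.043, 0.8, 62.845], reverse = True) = [93.66, 62.845, 9.043, 0.8]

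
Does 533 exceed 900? No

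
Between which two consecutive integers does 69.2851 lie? 69 and 70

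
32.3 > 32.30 False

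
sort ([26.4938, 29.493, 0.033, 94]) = [0.033, 26.4938, 29.493, 94]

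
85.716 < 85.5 False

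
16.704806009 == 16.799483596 False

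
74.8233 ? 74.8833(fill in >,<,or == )<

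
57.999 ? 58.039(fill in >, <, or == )<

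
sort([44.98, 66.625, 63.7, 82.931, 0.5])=[0.5, 44.98, 63.7, 66.625, 82.931]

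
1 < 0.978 False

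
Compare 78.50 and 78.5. They are equal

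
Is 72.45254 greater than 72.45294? No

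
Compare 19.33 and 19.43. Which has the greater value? 19.43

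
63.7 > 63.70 False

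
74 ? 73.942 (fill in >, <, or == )>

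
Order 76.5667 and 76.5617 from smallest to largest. 76.5617, 76.5667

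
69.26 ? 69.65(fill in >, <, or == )<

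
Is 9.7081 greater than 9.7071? Yes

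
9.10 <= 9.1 True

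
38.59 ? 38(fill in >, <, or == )>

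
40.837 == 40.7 False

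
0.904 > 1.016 False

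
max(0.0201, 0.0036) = 0.0201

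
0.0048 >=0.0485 False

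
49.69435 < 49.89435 True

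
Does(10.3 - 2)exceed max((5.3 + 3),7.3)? No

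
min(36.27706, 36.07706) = 36.07706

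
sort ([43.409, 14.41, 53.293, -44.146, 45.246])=[-44.146, 14.41, 43.409, 45.246, 53.293]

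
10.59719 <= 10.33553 False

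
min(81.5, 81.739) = 81.5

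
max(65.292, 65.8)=65.8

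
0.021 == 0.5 False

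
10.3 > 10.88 False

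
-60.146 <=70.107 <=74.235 True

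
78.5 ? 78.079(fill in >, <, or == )>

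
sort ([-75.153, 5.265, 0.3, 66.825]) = [-75.153, 0.3, 5.265, 66.825]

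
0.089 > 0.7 False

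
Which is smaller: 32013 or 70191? 32013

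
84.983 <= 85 True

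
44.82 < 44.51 False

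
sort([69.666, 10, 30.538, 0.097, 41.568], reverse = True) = [69.666, 41.568, 30.538, 10, 0.097]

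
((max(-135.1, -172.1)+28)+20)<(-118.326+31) False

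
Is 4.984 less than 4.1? No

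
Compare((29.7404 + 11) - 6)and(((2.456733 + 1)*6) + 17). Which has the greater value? (((2.456733 + 1)*6) + 17)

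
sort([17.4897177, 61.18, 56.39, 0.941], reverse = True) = [61.18, 56.39, 17.4897177, 0.941]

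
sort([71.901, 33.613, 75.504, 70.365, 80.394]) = [33.613, 70.365, 71.901, 75.504, 80.394]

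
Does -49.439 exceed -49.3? No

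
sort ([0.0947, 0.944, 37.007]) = [0.0947, 0.944, 37.007]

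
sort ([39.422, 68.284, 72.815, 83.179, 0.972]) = [0.972, 39.422, 68.284, 72.815, 83.179]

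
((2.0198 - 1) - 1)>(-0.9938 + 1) True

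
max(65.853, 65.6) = 65.853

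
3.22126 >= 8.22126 False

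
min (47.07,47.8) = 47.07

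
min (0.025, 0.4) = 0.025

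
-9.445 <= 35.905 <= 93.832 True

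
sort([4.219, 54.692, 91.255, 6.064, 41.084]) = [4.219, 6.064, 41.084, 54.692, 91.255]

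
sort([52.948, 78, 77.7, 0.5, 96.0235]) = [0.5, 52.948, 77.7, 78, 96.0235]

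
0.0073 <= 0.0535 True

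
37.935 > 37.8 True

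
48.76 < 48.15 False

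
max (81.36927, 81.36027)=81.36927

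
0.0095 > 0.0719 False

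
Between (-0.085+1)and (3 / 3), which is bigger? (3 / 3)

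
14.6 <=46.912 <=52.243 True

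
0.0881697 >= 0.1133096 False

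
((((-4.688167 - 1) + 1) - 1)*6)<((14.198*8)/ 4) True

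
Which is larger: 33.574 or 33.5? 33.574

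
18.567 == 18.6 False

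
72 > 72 False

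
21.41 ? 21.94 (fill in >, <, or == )<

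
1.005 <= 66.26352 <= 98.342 True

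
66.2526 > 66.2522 True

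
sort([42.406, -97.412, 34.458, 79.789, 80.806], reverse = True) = [80.806, 79.789, 42.406, 34.458, -97.412]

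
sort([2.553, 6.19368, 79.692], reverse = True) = [79.692, 6.19368, 2.553]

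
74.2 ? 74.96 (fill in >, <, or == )<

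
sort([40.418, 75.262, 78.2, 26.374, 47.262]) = [26.374, 40.418, 47.262, 75.262, 78.2]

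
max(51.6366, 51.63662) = 51.63662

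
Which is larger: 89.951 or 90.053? 90.053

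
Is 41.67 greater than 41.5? Yes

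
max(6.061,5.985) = 6.061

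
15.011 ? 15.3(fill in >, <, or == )<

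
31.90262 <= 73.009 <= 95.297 True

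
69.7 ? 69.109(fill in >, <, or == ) >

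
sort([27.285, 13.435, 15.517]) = [13.435, 15.517, 27.285]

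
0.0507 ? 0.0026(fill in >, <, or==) >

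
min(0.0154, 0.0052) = 0.0052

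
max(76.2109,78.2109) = 78.2109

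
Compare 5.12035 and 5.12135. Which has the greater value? 5.12135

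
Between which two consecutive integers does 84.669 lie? 84 and 85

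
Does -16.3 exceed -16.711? Yes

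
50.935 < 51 True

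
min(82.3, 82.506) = 82.3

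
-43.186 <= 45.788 True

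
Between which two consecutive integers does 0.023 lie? 0 and 1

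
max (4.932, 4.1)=4.932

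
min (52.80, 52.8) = 52.80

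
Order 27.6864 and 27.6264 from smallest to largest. 27.6264, 27.6864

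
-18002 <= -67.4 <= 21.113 True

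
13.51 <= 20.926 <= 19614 True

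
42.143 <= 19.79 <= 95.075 False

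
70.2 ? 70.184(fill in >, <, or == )>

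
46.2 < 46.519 True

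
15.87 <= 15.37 False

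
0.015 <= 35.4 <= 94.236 True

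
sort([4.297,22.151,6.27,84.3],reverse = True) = [84.3,22.151,6.27,4.297]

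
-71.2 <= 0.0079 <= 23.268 True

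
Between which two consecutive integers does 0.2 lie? 0 and 1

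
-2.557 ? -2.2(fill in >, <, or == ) <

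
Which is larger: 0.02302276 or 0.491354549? 0.491354549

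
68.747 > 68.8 False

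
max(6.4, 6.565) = 6.565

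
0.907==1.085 False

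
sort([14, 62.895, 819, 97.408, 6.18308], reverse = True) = [819, 97.408, 62.895, 14, 6.18308]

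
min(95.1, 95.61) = 95.1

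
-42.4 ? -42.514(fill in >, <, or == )>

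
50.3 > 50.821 False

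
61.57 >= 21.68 True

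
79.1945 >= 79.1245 True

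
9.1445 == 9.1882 False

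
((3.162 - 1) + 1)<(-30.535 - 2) False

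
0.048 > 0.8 False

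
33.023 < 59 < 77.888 True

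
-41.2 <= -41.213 False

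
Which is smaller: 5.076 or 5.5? 5.076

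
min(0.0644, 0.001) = 0.001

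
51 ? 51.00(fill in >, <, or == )==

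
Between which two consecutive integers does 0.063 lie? 0 and 1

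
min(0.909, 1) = 0.909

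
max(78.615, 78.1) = 78.615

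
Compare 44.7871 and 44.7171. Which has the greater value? 44.7871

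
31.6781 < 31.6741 False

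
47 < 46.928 False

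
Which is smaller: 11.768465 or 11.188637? 11.188637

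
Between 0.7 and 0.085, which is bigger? 0.7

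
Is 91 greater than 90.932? Yes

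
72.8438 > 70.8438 True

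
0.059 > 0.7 False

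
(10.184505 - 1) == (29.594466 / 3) False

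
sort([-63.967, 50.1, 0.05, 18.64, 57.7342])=[-63.967, 0.05, 18.64, 50.1, 57.7342]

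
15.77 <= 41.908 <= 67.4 True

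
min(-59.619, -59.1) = -59.619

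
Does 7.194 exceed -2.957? Yes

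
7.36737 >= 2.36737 True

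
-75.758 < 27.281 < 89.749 True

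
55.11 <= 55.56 True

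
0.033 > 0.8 False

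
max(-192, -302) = -192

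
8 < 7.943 False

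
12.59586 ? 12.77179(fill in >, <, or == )<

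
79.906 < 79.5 False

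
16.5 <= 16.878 True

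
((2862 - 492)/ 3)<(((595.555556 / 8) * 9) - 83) False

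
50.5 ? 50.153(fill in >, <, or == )>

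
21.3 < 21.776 True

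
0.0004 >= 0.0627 False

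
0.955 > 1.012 False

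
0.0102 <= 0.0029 False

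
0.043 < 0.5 True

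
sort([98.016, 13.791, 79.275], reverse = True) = [98.016, 79.275, 13.791]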